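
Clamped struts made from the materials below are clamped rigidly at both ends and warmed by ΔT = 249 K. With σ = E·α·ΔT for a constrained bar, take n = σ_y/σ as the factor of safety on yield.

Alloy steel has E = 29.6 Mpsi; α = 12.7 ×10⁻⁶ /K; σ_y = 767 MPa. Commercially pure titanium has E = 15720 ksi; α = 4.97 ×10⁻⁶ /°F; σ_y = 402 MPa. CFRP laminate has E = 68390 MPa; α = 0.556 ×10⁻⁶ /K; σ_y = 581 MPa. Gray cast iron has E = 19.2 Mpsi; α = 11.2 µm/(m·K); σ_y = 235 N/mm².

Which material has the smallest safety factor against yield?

Per material, after unit conversion:
  alloy steel: E = 204.1, α = 12.7, σ_y = 767.0 → σ = 645 MPa, n = 1.19
  commercially pure titanium: E = 108.4, α = 8.95, σ_y = 402.0 → σ = 241 MPa, n = 1.67
  CFRP laminate: E = 68.39, α = 0.556, σ_y = 581.0 → σ = 9.47 MPa, n = 61.4
  gray cast iron: E = 132.4, α = 11.2, σ_y = 235.0 → σ = 369 MPa, n = 0.637
The minimum is gray cast iron at n = 0.637.

gray cast iron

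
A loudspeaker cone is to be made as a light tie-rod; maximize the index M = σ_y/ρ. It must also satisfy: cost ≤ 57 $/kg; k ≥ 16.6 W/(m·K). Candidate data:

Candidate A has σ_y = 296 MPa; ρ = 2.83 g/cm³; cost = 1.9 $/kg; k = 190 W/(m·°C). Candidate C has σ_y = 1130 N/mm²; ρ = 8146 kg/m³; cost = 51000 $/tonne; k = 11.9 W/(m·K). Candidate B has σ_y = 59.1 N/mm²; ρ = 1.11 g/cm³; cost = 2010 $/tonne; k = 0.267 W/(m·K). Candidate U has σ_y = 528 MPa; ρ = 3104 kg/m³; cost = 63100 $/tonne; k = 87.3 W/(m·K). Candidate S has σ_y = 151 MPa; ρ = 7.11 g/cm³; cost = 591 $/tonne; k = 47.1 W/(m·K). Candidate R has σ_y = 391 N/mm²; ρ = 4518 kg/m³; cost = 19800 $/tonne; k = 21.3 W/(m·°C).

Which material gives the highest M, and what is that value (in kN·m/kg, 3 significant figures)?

Screen on constraints: cost ≤ 57 $/kg; k ≥ 16.6 W/(m·K). Survivors: candidate A, candidate S, candidate R.
Putting every candidate on a common basis:
  candidate A: σ_y = 296.0 MPa, ρ = 2830 kg/m³
  candidate S: σ_y = 151.0 MPa, ρ = 7110 kg/m³
  candidate R: σ_y = 391.0 MPa, ρ = 4518 kg/m³
  candidate A: M = 105 kN·m/kg
  candidate R: M = 86.5 kN·m/kg
  candidate S: M = 21.2 kN·m/kg
Highest index: candidate A.

candidate A, M = 105 kN·m/kg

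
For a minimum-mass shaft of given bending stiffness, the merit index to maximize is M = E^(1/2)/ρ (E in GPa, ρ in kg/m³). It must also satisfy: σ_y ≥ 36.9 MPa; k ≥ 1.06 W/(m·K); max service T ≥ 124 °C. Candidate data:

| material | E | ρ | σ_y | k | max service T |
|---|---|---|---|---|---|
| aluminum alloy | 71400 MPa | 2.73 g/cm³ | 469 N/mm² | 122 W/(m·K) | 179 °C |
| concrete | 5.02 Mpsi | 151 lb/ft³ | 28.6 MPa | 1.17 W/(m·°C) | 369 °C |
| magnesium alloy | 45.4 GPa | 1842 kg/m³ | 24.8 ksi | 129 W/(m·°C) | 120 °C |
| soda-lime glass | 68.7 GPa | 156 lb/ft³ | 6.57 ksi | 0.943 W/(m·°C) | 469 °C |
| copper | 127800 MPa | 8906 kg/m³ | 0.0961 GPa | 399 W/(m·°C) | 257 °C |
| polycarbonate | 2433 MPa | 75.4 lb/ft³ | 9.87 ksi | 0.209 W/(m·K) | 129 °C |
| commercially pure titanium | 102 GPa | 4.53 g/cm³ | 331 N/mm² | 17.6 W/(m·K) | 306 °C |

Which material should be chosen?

aluminum alloy

Screen on constraints: σ_y ≥ 36.9 MPa; k ≥ 1.06 W/(m·K); max service T ≥ 124 °C. Survivors: aluminum alloy, copper, commercially pure titanium.
After converting to SI:
  aluminum alloy: E = 71.40 GPa, ρ = 2730 kg/m³
  copper: E = 127.8 GPa, ρ = 8906 kg/m³
  commercially pure titanium: E = 102.0 GPa, ρ = 4530 kg/m³
  aluminum alloy: M = 3.10×10⁻³
  commercially pure titanium: M = 2.23×10⁻³
  copper: M = 1.27×10⁻³
Aluminum alloy ranks first.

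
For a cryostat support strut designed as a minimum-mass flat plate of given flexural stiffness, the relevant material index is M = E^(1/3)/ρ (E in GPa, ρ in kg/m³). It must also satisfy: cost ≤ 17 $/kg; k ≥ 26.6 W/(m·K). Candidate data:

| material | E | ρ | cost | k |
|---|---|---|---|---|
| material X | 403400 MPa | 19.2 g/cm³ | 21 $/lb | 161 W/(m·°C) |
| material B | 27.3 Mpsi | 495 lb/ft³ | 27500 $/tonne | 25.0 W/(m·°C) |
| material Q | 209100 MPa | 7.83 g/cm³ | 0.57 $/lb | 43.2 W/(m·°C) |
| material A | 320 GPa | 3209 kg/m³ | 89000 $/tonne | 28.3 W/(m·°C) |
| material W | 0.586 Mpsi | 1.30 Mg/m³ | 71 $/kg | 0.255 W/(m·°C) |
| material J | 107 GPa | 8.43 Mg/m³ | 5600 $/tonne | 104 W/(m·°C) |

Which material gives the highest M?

material Q

Screen on constraints: cost ≤ 17 $/kg; k ≥ 26.6 W/(m·K). Survivors: material Q, material J.
Putting every candidate on a common basis:
  material Q: E = 209.1 GPa, ρ = 7830 kg/m³
  material J: E = 107.0 GPa, ρ = 8430 kg/m³
  material Q: M = 0.758×10⁻³
  material J: M = 0.563×10⁻³
Highest index: material Q.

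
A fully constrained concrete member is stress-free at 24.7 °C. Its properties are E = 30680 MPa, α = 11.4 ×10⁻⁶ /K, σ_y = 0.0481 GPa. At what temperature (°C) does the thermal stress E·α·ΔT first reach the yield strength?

E = 30680 MPa = 30.68 GPa.
σ_y = 0.0481 GPa = 48.10 MPa.
E·α·ΔT = 48.10 MPa ⇒ ΔT = 48.10 / (30.68×10³ × 11.4×10⁻⁶) = 137.5 K.
T = 24.7 + 137.5 = 162.2 °C.

162 °C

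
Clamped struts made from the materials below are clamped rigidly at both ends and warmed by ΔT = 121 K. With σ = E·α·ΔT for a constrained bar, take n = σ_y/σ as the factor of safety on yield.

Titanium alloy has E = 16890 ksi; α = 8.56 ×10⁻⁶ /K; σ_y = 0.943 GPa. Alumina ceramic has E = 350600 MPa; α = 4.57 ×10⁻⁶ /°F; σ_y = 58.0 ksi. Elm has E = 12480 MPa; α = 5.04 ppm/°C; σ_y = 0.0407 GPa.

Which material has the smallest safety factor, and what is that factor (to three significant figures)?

With everything in SI (GPa, ×10⁻⁶/K, MPa):
  titanium alloy: E = 116.5, α = 8.56, σ_y = 943.0 → σ = 121 MPa, n = 7.82
  alumina ceramic: E = 350.6, α = 8.23, σ_y = 399.9 → σ = 349 MPa, n = 1.15
  elm: E = 12.48, α = 5.04, σ_y = 40.70 → σ = 7.61 MPa, n = 5.35
Smallest n: alumina ceramic with n = 1.15.

alumina ceramic, n = 1.15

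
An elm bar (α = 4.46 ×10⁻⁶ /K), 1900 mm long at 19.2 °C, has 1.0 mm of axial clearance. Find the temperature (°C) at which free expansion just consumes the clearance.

137 °C

α·L₀·ΔT = 1.0 mm ⇒ ΔT = 1.0 / (4.46×10⁻⁶ × 1900.0) = 118.0 K.
T = 19.2 + 118.0 = 137.2 °C.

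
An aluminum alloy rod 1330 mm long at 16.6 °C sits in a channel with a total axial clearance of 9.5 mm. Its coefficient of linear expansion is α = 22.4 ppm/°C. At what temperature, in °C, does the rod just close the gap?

α·L₀·ΔT = 9.5 mm ⇒ ΔT = 9.5 / (22.4×10⁻⁶ × 1330.0) = 318.9 K.
T = 16.6 + 318.9 = 335.5 °C.

335 °C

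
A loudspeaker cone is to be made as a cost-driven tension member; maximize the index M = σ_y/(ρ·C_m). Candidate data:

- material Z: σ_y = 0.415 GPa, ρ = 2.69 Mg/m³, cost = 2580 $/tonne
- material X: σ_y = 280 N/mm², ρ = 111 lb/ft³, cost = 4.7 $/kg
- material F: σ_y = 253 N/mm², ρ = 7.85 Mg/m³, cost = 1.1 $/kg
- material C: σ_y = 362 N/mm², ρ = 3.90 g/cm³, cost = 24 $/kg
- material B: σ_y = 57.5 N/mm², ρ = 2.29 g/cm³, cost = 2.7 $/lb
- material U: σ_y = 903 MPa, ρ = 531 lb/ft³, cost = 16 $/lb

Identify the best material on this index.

After converting to SI:
  material Z: σ_y = 415.0 MPa, ρ = 2690 kg/m³, cost = 2.580 $/kg
  material X: σ_y = 280.0 MPa, ρ = 1778 kg/m³, cost = 4.700 $/kg
  material F: σ_y = 253.0 MPa, ρ = 7850 kg/m³, cost = 1.100 $/kg
  material C: σ_y = 362.0 MPa, ρ = 3900 kg/m³, cost = 24.00 $/kg
  material B: σ_y = 57.50 MPa, ρ = 2290 kg/m³, cost = 5.952 $/kg
  material U: σ_y = 903.0 MPa, ρ = 8506 kg/m³, cost = 35.27 $/kg
  material Z: M = 59.8 kN·m per $
  material X: M = 33.5 kN·m per $
  material F: M = 29.3 kN·m per $
  material B: M = 4.22 kN·m per $
  material C: M = 3.87 kN·m per $
  material U: M = 3.01 kN·m per $
Material Z ranks first.

material Z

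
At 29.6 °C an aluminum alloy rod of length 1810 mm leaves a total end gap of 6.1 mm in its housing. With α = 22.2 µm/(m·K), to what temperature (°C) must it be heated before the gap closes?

181 °C

α·L₀·ΔT = 6.1 mm ⇒ ΔT = 6.1 / (22.2×10⁻⁶ × 1810.0) = 151.8 K.
T = 29.6 + 151.8 = 181.4 °C.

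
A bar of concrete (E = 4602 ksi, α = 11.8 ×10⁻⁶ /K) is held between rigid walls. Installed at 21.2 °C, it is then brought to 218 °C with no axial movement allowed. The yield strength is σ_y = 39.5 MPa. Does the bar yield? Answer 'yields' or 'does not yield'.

E = 4602 ksi = 31.73 GPa.
ΔT = 196.8 K. Constrained thermal stress σ = E·α·ΔT = 31.73×10³ MPa × 11.8×10⁻⁶ × 196.8 = 73.7 MPa (compressive).
Compare to σ_y = 39.5 MPa: σ ≥ σ_y, so it yields.

yields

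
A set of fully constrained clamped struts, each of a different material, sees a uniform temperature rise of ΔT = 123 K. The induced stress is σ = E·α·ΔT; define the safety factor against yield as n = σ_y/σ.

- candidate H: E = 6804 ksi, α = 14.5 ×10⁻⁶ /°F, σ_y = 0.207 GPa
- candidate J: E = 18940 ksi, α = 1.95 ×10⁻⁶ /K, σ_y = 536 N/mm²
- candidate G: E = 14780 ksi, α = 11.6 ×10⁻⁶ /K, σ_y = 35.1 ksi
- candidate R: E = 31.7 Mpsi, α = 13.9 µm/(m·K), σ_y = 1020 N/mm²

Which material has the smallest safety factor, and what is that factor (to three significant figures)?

candidate H, n = 1.37

In consistent units (E in GPa, α in ×10⁻⁶/K, σ_y in MPa):
  candidate H: E = 46.91, α = 26.1, σ_y = 207.0 → σ = 151 MPa, n = 1.37
  candidate J: E = 130.6, α = 1.95, σ_y = 536.0 → σ = 31.3 MPa, n = 17.1
  candidate G: E = 101.9, α = 11.6, σ_y = 242.0 → σ = 145 MPa, n = 1.66
  candidate R: E = 218.6, α = 13.9, σ_y = 1020 → σ = 374 MPa, n = 2.73
The minimum is candidate H at n = 1.37.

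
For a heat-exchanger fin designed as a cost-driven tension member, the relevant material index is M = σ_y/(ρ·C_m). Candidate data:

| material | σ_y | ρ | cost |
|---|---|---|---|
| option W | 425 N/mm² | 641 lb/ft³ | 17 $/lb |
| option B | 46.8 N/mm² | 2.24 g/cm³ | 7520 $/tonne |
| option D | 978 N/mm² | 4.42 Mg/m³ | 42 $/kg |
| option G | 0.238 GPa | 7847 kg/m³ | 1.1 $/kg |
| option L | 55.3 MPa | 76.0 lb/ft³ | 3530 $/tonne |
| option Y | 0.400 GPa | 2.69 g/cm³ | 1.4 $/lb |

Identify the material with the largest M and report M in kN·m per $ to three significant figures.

option Y, M = 48.2 kN·m per $

Putting every candidate on a common basis:
  option W: σ_y = 425.0 MPa, ρ = 10270 kg/m³, cost = 37.48 $/kg
  option B: σ_y = 46.80 MPa, ρ = 2240 kg/m³, cost = 7.520 $/kg
  option D: σ_y = 978.0 MPa, ρ = 4420 kg/m³, cost = 42.00 $/kg
  option G: σ_y = 238.0 MPa, ρ = 7847 kg/m³, cost = 1.100 $/kg
  option L: σ_y = 55.30 MPa, ρ = 1217 kg/m³, cost = 3.530 $/kg
  option Y: σ_y = 400.0 MPa, ρ = 2690 kg/m³, cost = 3.086 $/kg
  option Y: M = 48.2 kN·m per $
  option G: M = 27.6 kN·m per $
  option L: M = 12.9 kN·m per $
  option D: M = 5.27 kN·m per $
  option B: M = 2.78 kN·m per $
  option W: M = 1.10 kN·m per $
Option Y has the largest M.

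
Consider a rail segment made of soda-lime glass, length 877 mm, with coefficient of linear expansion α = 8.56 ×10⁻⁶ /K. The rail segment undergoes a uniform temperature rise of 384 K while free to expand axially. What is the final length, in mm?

ΔL = α·L₀·ΔT = 8.56×10⁻⁶ × 877 mm × 384.0 K = 2.88 mm.
L = L₀ + ΔL = 877 + 2.88 = 879.88 mm.

879.88 mm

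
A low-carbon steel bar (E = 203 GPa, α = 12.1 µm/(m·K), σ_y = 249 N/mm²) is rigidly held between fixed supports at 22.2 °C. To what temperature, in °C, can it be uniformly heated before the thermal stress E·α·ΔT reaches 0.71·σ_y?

94.2 °C

σ_y = 249 N/mm² = 249.0 MPa.
E·α·ΔT = 176.8 MPa ⇒ ΔT = 176.8 / (203.0×10³ × 12.1×10⁻⁶) = 71.97 K.
T = 22.2 + 71.97 = 94.17 °C.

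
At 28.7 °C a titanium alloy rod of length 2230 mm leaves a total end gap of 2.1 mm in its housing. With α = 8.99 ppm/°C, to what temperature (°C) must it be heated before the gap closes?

133 °C

α·L₀·ΔT = 2.1 mm ⇒ ΔT = 2.1 / (8.99×10⁻⁶ × 2230.0) = 104.8 K.
T = 28.7 + 104.8 = 133.5 °C.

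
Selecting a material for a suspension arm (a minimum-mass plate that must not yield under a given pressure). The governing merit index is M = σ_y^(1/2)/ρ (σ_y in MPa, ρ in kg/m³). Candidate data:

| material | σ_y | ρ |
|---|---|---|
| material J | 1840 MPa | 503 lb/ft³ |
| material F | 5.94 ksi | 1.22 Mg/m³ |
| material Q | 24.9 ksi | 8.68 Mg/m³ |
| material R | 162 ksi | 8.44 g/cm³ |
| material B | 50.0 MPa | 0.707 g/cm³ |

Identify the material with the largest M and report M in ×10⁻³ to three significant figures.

material B, M = 10.0×10⁻³

After converting to SI:
  material J: σ_y = 1840 MPa, ρ = 8057 kg/m³
  material F: σ_y = 40.95 MPa, ρ = 1220 kg/m³
  material Q: σ_y = 171.7 MPa, ρ = 8680 kg/m³
  material R: σ_y = 1117 MPa, ρ = 8440 kg/m³
  material B: σ_y = 50.00 MPa, ρ = 707.0 kg/m³
  material B: M = 10.0×10⁻³
  material J: M = 5.32×10⁻³
  material F: M = 5.25×10⁻³
  material R: M = 3.96×10⁻³
  material Q: M = 1.51×10⁻³
Material B ranks first.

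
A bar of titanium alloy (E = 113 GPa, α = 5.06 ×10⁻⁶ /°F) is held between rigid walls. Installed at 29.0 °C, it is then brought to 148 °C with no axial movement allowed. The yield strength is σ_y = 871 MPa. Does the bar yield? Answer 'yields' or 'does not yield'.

does not yield

α = 5.06×10⁻⁶/°F × 9/5 = 9.11×10⁻⁶/K.
ΔT = 119.0 K. Constrained thermal stress σ = E·α·ΔT = 113.0×10³ MPa × 9.11×10⁻⁶ × 119.0 = 122 MPa (compressive).
Compare to σ_y = 871 MPa: σ < σ_y, so it does not yield.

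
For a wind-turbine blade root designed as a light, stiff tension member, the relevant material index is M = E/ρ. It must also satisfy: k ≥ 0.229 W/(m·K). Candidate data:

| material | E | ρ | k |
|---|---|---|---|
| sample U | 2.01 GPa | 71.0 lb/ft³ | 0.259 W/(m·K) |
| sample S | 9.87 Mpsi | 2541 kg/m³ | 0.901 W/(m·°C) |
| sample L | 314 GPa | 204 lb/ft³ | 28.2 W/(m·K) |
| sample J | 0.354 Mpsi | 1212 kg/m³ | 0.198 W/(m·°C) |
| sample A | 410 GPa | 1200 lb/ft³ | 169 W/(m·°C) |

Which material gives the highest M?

Screen on constraints: k ≥ 0.229 W/(m·K). Survivors: sample U, sample S, sample L, sample A.
Normalizing units and computing the index:
  sample U: E = 2.010 GPa, ρ = 1137 kg/m³
  sample S: E = 68.05 GPa, ρ = 2541 kg/m³
  sample L: E = 314.0 GPa, ρ = 3268 kg/m³
  sample A: E = 410.0 GPa, ρ = 19220 kg/m³
  sample L: M = 96.1 MN·m/kg
  sample S: M = 26.8 MN·m/kg
  sample A: M = 21.3 MN·m/kg
  sample U: M = 1.77 MN·m/kg
The maximum is for sample L.

sample L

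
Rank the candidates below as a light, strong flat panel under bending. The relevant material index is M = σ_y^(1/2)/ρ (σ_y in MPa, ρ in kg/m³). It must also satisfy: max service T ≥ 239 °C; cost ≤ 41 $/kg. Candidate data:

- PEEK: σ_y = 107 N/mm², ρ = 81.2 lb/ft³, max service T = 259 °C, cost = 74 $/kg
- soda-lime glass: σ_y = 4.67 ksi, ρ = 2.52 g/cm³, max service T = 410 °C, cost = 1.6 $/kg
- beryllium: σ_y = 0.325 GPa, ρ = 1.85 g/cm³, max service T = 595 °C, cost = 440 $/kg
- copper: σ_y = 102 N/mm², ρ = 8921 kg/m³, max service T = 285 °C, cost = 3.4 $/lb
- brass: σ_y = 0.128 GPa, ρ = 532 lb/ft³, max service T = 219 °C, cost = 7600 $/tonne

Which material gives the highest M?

soda-lime glass

Screen on constraints: max service T ≥ 239 °C; cost ≤ 41 $/kg. Survivors: soda-lime glass, copper.
Putting every candidate on a common basis:
  soda-lime glass: σ_y = 32.20 MPa, ρ = 2520 kg/m³
  copper: σ_y = 102.0 MPa, ρ = 8921 kg/m³
  soda-lime glass: M = 2.25×10⁻³
  copper: M = 1.13×10⁻³
Highest index: soda-lime glass.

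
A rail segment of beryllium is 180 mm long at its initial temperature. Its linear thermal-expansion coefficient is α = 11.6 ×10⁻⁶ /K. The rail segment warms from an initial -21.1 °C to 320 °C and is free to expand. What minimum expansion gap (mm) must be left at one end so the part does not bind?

0.712 mm

ΔT = 320 − (-21.1) = 341.1 K.
ΔL = α·L₀·ΔT = 11.6×10⁻⁶ × 180 mm × 341.1 K = 0.712 mm.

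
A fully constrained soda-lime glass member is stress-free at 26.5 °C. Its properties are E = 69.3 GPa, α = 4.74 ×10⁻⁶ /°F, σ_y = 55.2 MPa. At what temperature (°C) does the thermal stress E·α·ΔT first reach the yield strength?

120 °C

α = 4.74×10⁻⁶/°F × 9/5 = 8.53×10⁻⁶/K.
E·α·ΔT = 55.20 MPa ⇒ ΔT = 55.20 / (69.30×10³ × 8.53×10⁻⁶) = 93.36 K.
T = 26.5 + 93.36 = 119.9 °C.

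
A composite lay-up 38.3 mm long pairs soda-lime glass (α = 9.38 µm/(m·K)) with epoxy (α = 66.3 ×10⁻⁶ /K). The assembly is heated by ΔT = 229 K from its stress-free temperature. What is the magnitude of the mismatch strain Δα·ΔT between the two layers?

Δα = |9.38 − 66.3|×10⁻⁶/K = 56.9×10⁻⁶/K.
Mismatch strain = Δα·ΔT = 56.9×10⁻⁶ × 229.0 = 0.0130.

0.0130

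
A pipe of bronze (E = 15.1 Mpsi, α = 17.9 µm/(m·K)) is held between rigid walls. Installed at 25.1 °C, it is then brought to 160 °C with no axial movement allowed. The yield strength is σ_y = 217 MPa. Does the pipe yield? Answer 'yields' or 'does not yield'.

yields

E = 15.1 Mpsi = 104.1 GPa.
ΔT = 134.9 K. Constrained thermal stress σ = E·α·ΔT = 104.1×10³ MPa × 17.9×10⁻⁶ × 134.9 = 251 MPa (compressive).
Compare to σ_y = 217 MPa: σ ≥ σ_y, so it yields.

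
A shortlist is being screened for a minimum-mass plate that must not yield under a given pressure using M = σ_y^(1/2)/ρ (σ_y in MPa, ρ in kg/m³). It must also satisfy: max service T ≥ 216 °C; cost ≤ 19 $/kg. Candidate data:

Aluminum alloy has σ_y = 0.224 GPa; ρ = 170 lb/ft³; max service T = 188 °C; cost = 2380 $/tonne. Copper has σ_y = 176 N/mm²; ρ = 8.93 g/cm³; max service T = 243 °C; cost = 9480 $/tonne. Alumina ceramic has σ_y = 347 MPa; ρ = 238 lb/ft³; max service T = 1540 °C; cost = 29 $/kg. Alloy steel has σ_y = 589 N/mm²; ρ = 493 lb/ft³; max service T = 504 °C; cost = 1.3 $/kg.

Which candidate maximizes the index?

alloy steel

Screen on constraints: max service T ≥ 216 °C; cost ≤ 19 $/kg. Survivors: copper, alloy steel.
After converting to SI:
  copper: σ_y = 176.0 MPa, ρ = 8930 kg/m³
  alloy steel: σ_y = 589.0 MPa, ρ = 7897 kg/m³
  alloy steel: M = 3.07×10⁻³
  copper: M = 1.49×10⁻³
Highest index: alloy steel.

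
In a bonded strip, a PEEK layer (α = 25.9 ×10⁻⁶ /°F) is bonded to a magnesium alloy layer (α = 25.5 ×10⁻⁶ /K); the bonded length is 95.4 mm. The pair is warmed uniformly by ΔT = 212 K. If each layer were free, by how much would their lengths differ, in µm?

427 µm

PEEK: α = 25.9×10⁻⁶/°F × 9/5 = 46.6×10⁻⁶/K.
Δα = |46.6 − 25.5|×10⁻⁶/K = 21.1×10⁻⁶/K.
ΔL_mismatch = Δα·L·ΔT = 21.1×10⁻⁶ × 95.4 mm × 212.0 K = 427 µm.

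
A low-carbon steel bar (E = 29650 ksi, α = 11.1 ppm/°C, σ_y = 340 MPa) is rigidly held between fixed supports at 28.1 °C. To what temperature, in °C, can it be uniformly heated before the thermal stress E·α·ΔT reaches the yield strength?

178 °C

E = 29650 ksi = 204.4 GPa.
E·α·ΔT = 340.0 MPa ⇒ ΔT = 340.0 / (204.4×10³ × 11.1×10⁻⁶) = 149.8 K.
T = 28.1 + 149.8 = 177.9 °C.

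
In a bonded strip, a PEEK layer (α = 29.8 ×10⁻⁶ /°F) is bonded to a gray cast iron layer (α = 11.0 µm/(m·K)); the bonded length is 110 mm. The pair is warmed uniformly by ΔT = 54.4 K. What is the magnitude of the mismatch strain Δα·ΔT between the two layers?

PEEK: α = 29.8×10⁻⁶/°F × 9/5 = 53.6×10⁻⁶/K.
Δα = |53.6 − 11.0|×10⁻⁶/K = 42.6×10⁻⁶/K.
Mismatch strain = Δα·ΔT = 42.6×10⁻⁶ × 54.4 = 2.32×10⁻³.

2.32×10⁻³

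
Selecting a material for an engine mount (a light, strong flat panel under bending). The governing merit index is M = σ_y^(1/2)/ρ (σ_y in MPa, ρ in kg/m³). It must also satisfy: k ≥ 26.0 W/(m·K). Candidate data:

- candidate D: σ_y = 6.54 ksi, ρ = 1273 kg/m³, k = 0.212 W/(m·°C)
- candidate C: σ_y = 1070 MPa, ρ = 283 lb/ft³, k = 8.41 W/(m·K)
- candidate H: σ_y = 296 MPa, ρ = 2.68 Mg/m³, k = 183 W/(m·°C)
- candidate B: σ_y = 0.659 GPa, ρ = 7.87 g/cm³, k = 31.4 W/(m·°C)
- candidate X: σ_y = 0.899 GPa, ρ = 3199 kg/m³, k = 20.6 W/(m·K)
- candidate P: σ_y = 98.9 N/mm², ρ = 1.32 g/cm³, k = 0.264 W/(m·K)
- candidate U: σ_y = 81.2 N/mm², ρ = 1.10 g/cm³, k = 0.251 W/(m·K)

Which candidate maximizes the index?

candidate H

Screen on constraints: k ≥ 26.0 W/(m·K). Survivors: candidate H, candidate B.
Putting every candidate on a common basis:
  candidate H: σ_y = 296.0 MPa, ρ = 2680 kg/m³
  candidate B: σ_y = 659.0 MPa, ρ = 7870 kg/m³
  candidate H: M = 6.42×10⁻³
  candidate B: M = 3.26×10⁻³
Candidate H ranks first.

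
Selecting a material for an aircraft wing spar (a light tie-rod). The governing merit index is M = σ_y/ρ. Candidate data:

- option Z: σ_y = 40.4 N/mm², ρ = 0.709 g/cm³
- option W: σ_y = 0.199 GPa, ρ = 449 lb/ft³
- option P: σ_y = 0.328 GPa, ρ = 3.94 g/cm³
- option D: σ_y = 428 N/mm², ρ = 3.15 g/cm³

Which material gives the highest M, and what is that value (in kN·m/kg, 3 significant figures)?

option D, M = 136 kN·m/kg

In SI units:
  option Z: σ_y = 40.40 MPa, ρ = 709.0 kg/m³
  option W: σ_y = 199.0 MPa, ρ = 7192 kg/m³
  option P: σ_y = 328.0 MPa, ρ = 3940 kg/m³
  option D: σ_y = 428.0 MPa, ρ = 3150 kg/m³
  option D: M = 136 kN·m/kg
  option P: M = 83.2 kN·m/kg
  option Z: M = 57.0 kN·m/kg
  option W: M = 27.7 kN·m/kg
Option D ranks first.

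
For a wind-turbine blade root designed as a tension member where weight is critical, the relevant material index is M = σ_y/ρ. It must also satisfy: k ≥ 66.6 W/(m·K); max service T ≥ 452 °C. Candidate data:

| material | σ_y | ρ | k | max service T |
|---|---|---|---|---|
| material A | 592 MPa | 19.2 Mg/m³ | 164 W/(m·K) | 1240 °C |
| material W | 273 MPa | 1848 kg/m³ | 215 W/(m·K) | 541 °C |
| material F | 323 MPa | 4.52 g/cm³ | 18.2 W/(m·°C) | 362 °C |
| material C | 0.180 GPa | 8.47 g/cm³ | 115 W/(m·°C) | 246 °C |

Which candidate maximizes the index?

Screen on constraints: k ≥ 66.6 W/(m·K); max service T ≥ 452 °C. Survivors: material A, material W.
In SI units:
  material A: σ_y = 592.0 MPa, ρ = 19200 kg/m³
  material W: σ_y = 273.0 MPa, ρ = 1848 kg/m³
  material W: M = 148 kN·m/kg
  material A: M = 30.8 kN·m/kg
Material W ranks first.

material W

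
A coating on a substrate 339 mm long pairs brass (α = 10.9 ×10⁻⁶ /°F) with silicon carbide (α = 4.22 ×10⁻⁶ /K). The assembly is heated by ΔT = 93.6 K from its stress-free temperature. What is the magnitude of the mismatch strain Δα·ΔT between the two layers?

brass: α = 10.9×10⁻⁶/°F × 9/5 = 19.6×10⁻⁶/K.
Δα = |19.6 − 4.22|×10⁻⁶/K = 15.4×10⁻⁶/K.
Mismatch strain = Δα·ΔT = 15.4×10⁻⁶ × 93.6 = 1.44×10⁻³.

1.44×10⁻³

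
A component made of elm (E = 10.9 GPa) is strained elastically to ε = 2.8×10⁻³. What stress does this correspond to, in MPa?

σ = E·ε = 10900 MPa × 2.8×10⁻³ = 30.5 MPa.

30.5 MPa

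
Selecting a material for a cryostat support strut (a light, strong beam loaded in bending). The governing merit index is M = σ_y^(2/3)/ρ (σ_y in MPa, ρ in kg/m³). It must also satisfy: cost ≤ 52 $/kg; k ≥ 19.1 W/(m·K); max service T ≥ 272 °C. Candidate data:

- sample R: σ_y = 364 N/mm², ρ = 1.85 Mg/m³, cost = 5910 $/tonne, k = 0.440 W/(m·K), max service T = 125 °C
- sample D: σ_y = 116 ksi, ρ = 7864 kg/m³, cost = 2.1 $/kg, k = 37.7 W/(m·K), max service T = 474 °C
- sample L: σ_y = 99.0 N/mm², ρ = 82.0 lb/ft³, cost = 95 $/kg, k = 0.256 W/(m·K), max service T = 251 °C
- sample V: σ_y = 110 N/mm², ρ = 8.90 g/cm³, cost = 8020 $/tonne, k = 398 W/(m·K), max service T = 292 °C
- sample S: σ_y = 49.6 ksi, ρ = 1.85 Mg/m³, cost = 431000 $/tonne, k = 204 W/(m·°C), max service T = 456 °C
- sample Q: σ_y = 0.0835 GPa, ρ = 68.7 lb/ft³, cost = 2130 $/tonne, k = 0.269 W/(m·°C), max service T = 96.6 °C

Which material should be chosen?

Screen on constraints: cost ≤ 52 $/kg; k ≥ 19.1 W/(m·K); max service T ≥ 272 °C. Survivors: sample D, sample V.
Putting every candidate on a common basis:
  sample D: σ_y = 799.8 MPa, ρ = 7864 kg/m³
  sample V: σ_y = 110.0 MPa, ρ = 8900 kg/m³
  sample D: M = 11.0×10⁻³
  sample V: M = 2.58×10⁻³
Sample D ranks first.

sample D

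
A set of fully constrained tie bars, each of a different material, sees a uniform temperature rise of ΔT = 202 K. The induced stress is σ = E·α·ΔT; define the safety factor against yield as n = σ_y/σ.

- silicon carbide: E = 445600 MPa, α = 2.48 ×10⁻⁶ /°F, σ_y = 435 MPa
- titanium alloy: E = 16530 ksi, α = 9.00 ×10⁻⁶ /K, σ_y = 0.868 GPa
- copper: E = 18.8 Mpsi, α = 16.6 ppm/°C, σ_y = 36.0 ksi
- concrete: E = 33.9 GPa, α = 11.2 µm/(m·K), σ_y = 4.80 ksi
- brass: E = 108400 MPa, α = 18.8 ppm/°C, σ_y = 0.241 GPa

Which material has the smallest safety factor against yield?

concrete

With everything in SI (GPa, ×10⁻⁶/K, MPa):
  silicon carbide: E = 445.6, α = 4.46, σ_y = 435.0 → σ = 402 MPa, n = 1.08
  titanium alloy: E = 114.0, α = 9.00, σ_y = 868.0 → σ = 207 MPa, n = 4.19
  copper: E = 129.6, α = 16.6, σ_y = 248.2 → σ = 435 MPa, n = 0.571
  concrete: E = 33.90, α = 11.2, σ_y = 33.09 → σ = 76.7 MPa, n = 0.432
  brass: E = 108.4, α = 18.8, σ_y = 241.0 → σ = 412 MPa, n = 0.585
Smallest n: concrete with n = 0.432.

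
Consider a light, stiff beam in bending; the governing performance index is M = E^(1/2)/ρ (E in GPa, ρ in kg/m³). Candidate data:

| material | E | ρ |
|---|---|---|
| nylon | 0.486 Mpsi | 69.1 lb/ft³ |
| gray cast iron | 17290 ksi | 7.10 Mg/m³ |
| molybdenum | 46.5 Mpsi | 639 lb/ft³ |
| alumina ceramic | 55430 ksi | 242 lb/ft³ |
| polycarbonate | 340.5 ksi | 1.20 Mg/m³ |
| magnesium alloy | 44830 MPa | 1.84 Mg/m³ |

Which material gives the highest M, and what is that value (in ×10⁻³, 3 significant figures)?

alumina ceramic, M = 5.04×10⁻³

Putting every candidate on a common basis:
  nylon: E = 3.351 GPa, ρ = 1107 kg/m³
  gray cast iron: E = 119.2 GPa, ρ = 7100 kg/m³
  molybdenum: E = 320.6 GPa, ρ = 10240 kg/m³
  alumina ceramic: E = 382.2 GPa, ρ = 3876 kg/m³
  polycarbonate: E = 2.348 GPa, ρ = 1200 kg/m³
  magnesium alloy: E = 44.83 GPa, ρ = 1840 kg/m³
  alumina ceramic: M = 5.04×10⁻³
  magnesium alloy: M = 3.64×10⁻³
  molybdenum: M = 1.75×10⁻³
  nylon: M = 1.65×10⁻³
  gray cast iron: M = 1.54×10⁻³
  polycarbonate: M = 1.28×10⁻³
The maximum is for alumina ceramic.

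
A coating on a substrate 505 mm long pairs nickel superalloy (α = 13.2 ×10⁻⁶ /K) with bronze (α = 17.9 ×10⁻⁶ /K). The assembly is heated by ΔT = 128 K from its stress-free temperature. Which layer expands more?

α(nickel superalloy) = 13.2×10⁻⁶/K vs α(bronze) = 17.9×10⁻⁶/K.
Higher α expands more for the same ΔT: bronze.

bronze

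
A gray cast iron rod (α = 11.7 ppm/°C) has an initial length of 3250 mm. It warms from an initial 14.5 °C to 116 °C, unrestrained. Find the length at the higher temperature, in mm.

3253.9 mm

ΔT = 116 − 14.5 = 101.5 K.
ΔL = α·L₀·ΔT = 11.7×10⁻⁶ × 3250 mm × 101.5 K = 3.86 mm.
L = L₀ + ΔL = 3250 + 3.86 = 3253.9 mm.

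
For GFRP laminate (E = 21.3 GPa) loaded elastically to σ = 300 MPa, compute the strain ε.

ε = σ/E = 300 / 21300 = 0.0141.

0.0141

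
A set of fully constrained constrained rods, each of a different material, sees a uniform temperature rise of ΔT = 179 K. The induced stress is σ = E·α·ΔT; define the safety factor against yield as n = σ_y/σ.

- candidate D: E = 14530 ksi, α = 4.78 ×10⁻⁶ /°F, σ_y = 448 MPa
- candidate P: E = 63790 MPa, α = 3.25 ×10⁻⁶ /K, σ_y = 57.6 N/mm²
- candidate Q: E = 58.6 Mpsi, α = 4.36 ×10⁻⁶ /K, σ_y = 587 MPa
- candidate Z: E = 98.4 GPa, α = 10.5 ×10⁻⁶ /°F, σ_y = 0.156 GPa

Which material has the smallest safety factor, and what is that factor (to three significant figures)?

Per material, after unit conversion:
  candidate D: E = 100.2, α = 8.60, σ_y = 448.0 → σ = 154 MPa, n = 2.90
  candidate P: E = 63.79, α = 3.25, σ_y = 57.60 → σ = 37.1 MPa, n = 1.55
  candidate Q: E = 404.0, α = 4.36, σ_y = 587.0 → σ = 315 MPa, n = 1.86
  candidate Z: E = 98.40, α = 18.9, σ_y = 156.0 → σ = 333 MPa, n = 0.469
Candidate Z has the lowest safety factor, n = 0.469.

candidate Z, n = 0.469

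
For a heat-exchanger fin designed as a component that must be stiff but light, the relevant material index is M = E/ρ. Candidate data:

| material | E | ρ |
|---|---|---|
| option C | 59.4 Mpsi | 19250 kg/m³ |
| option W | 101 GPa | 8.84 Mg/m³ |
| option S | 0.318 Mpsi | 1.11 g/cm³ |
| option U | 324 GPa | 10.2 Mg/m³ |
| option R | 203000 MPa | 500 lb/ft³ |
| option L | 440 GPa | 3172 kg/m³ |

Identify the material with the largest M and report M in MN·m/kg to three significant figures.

In SI units:
  option C: E = 409.5 GPa, ρ = 19250 kg/m³
  option W: E = 101.0 GPa, ρ = 8840 kg/m³
  option S: E = 2.193 GPa, ρ = 1110 kg/m³
  option U: E = 324.0 GPa, ρ = 10200 kg/m³
  option R: E = 203.0 GPa, ρ = 8009 kg/m³
  option L: E = 440.0 GPa, ρ = 3172 kg/m³
  option L: M = 139 MN·m/kg
  option U: M = 31.8 MN·m/kg
  option R: M = 25.3 MN·m/kg
  option C: M = 21.3 MN·m/kg
  option W: M = 11.4 MN·m/kg
  option S: M = 1.98 MN·m/kg
The maximum is for option L.

option L, M = 139 MN·m/kg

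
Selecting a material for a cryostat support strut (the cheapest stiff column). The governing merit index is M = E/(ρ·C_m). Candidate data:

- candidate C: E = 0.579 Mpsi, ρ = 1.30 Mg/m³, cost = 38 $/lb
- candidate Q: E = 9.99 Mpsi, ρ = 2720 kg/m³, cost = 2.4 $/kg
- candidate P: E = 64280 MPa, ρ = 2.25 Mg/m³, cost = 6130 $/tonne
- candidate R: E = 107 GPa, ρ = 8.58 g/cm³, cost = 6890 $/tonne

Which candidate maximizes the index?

Convert each candidate to consistent units, then evaluate M:
  candidate C: E = 3.992 GPa, ρ = 1300 kg/m³, cost = 83.77 $/kg
  candidate Q: E = 68.88 GPa, ρ = 2720 kg/m³, cost = 2.400 $/kg
  candidate P: E = 64.28 GPa, ρ = 2250 kg/m³, cost = 6.130 $/kg
  candidate R: E = 107.0 GPa, ρ = 8580 kg/m³, cost = 6.890 $/kg
  candidate Q: M = 10.6 MN·m per $
  candidate P: M = 4.66 MN·m per $
  candidate R: M = 1.81 MN·m per $
  candidate C: M = 0.0367 MN·m per $
Highest index: candidate Q.

candidate Q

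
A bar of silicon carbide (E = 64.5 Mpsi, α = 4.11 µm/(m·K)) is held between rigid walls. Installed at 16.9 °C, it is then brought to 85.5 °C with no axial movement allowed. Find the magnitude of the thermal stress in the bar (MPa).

125 MPa

E = 64.5 Mpsi = 444.7 GPa.
ΔT = 68.60 K. Constrained thermal stress σ = E·α·ΔT = 444.7×10³ MPa × 4.11×10⁻⁶ × 68.60 = 125 MPa (compressive).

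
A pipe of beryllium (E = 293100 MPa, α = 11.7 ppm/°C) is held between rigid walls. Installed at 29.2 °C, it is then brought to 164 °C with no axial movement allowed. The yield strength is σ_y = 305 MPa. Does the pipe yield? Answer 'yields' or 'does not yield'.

yields

E = 293100 MPa = 293.1 GPa.
ΔT = 134.8 K. Constrained thermal stress σ = E·α·ΔT = 293.1×10³ MPa × 11.7×10⁻⁶ × 134.8 = 462 MPa (compressive).
Compare to σ_y = 305 MPa: σ ≥ σ_y, so it yields.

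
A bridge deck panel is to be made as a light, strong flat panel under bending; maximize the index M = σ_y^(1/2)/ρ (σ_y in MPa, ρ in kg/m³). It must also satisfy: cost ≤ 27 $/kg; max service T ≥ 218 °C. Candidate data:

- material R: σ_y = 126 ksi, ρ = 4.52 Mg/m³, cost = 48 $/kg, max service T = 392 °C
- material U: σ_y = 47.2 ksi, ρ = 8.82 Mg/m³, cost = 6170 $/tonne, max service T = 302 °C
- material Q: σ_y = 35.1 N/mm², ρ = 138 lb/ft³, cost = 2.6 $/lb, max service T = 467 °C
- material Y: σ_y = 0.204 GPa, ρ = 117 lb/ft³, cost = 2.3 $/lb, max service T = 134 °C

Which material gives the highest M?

material Q

Screen on constraints: cost ≤ 27 $/kg; max service T ≥ 218 °C. Survivors: material U, material Q.
In SI units:
  material U: σ_y = 325.4 MPa, ρ = 8820 kg/m³
  material Q: σ_y = 35.10 MPa, ρ = 2211 kg/m³
  material Q: M = 2.68×10⁻³
  material U: M = 2.05×10⁻³
Material Q ranks first.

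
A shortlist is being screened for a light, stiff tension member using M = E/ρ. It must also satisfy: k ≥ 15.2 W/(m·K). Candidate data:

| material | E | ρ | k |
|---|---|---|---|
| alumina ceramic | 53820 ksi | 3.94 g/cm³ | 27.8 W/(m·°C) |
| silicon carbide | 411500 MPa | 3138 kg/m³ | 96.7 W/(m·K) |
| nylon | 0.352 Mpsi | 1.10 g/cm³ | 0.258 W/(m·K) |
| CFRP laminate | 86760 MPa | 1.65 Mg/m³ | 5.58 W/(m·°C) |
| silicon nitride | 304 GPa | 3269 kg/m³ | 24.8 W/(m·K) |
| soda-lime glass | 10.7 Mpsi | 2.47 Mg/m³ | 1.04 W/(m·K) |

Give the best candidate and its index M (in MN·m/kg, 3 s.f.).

silicon carbide, M = 131 MN·m/kg

Screen on constraints: k ≥ 15.2 W/(m·K). Survivors: alumina ceramic, silicon carbide, silicon nitride.
Normalizing units and computing the index:
  alumina ceramic: E = 371.1 GPa, ρ = 3940 kg/m³
  silicon carbide: E = 411.5 GPa, ρ = 3138 kg/m³
  silicon nitride: E = 304.0 GPa, ρ = 3269 kg/m³
  silicon carbide: M = 131 MN·m/kg
  alumina ceramic: M = 94.2 MN·m/kg
  silicon nitride: M = 93.0 MN·m/kg
Silicon carbide has the largest M.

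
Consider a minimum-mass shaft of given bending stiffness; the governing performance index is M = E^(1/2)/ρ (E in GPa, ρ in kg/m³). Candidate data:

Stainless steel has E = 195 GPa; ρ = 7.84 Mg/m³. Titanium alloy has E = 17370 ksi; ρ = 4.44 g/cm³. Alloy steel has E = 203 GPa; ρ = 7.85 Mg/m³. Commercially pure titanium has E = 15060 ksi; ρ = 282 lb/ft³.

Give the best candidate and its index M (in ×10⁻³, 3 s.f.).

After converting to SI:
  stainless steel: E = 195.0 GPa, ρ = 7840 kg/m³
  titanium alloy: E = 119.8 GPa, ρ = 4440 kg/m³
  alloy steel: E = 203.0 GPa, ρ = 7850 kg/m³
  commercially pure titanium: E = 103.8 GPa, ρ = 4517 kg/m³
  titanium alloy: M = 2.46×10⁻³
  commercially pure titanium: M = 2.26×10⁻³
  alloy steel: M = 1.82×10⁻³
  stainless steel: M = 1.78×10⁻³
Titanium alloy ranks first.

titanium alloy, M = 2.46×10⁻³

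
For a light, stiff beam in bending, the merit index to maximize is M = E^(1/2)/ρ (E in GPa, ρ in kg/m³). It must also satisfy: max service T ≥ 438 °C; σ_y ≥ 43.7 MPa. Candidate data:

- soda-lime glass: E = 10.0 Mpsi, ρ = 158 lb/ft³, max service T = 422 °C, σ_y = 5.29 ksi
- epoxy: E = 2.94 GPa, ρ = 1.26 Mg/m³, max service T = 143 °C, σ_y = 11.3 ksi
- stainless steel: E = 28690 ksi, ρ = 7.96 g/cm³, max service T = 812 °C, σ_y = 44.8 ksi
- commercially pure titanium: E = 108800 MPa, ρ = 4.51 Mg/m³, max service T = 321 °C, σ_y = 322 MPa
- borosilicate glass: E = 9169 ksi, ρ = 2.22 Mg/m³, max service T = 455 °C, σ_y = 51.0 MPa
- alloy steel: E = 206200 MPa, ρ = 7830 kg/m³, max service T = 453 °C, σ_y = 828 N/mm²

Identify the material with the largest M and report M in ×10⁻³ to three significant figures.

borosilicate glass, M = 3.58×10⁻³

Screen on constraints: max service T ≥ 438 °C; σ_y ≥ 43.7 MPa. Survivors: stainless steel, borosilicate glass, alloy steel.
Convert each candidate to consistent units, then evaluate M:
  stainless steel: E = 197.8 GPa, ρ = 7960 kg/m³
  borosilicate glass: E = 63.22 GPa, ρ = 2220 kg/m³
  alloy steel: E = 206.2 GPa, ρ = 7830 kg/m³
  borosilicate glass: M = 3.58×10⁻³
  alloy steel: M = 1.83×10⁻³
  stainless steel: M = 1.77×10⁻³
Highest index: borosilicate glass.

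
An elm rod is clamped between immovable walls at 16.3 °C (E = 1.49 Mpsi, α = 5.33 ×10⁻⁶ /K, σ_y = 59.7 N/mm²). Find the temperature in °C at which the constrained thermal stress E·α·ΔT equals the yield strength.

1110 °C

E = 1.49 Mpsi = 10.27 GPa.
σ_y = 59.7 N/mm² = 59.70 MPa.
E·α·ΔT = 59.70 MPa ⇒ ΔT = 59.70 / (10.27×10³ × 5.33×10⁻⁶) = 1090 K.
T = 16.3 + 1090 = 1107 °C.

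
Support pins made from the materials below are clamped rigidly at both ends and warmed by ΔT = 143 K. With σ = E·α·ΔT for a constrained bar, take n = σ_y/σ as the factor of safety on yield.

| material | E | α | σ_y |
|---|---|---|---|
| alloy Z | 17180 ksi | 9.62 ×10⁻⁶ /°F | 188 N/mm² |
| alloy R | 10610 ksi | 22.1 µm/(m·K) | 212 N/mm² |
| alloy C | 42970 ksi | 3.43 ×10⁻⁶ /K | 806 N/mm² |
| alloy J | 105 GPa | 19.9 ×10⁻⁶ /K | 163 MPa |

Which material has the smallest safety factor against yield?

alloy J

Converting E to GPa, α to ×10⁻⁶/K, σ_y to MPa, then σ and n for each:
  alloy Z: E = 118.5, α = 17.3, σ_y = 188.0 → σ = 293 MPa, n = 0.641
  alloy R: E = 73.15, α = 22.1, σ_y = 212.0 → σ = 231 MPa, n = 0.917
  alloy C: E = 296.3, α = 3.43, σ_y = 806.0 → σ = 145 MPa, n = 5.55
  alloy J: E = 105.0, α = 19.9, σ_y = 163.0 → σ = 299 MPa, n = 0.546
The minimum is alloy J at n = 0.546.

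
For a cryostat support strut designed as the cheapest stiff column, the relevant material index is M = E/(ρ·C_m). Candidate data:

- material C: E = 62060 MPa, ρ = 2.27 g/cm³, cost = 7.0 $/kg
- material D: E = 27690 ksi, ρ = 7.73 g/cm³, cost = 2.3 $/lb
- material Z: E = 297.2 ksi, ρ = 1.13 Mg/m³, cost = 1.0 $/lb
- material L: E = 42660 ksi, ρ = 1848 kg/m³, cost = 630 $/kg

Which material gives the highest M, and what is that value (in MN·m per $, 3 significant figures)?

In SI units:
  material C: E = 62.06 GPa, ρ = 2270 kg/m³, cost = 7.000 $/kg
  material D: E = 190.9 GPa, ρ = 7730 kg/m³, cost = 5.071 $/kg
  material Z: E = 2.049 GPa, ρ = 1130 kg/m³, cost = 2.205 $/kg
  material L: E = 294.1 GPa, ρ = 1848 kg/m³, cost = 630.0 $/kg
  material D: M = 4.87 MN·m per $
  material C: M = 3.91 MN·m per $
  material Z: M = 0.823 MN·m per $
  material L: M = 0.253 MN·m per $
Material D has the largest M.

material D, M = 4.87 MN·m per $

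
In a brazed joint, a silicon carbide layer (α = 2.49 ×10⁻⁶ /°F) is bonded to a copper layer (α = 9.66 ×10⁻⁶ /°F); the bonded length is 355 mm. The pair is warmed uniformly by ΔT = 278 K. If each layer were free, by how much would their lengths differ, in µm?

1270 µm

silicon carbide: α = 2.49×10⁻⁶/°F × 9/5 = 4.48×10⁻⁶/K.
copper: α = 9.66×10⁻⁶/°F × 9/5 = 17.4×10⁻⁶/K.
Δα = |4.48 − 17.4|×10⁻⁶/K = 12.9×10⁻⁶/K.
ΔL_mismatch = Δα·L·ΔT = 12.9×10⁻⁶ × 355.0 mm × 278.0 K = 1270 µm.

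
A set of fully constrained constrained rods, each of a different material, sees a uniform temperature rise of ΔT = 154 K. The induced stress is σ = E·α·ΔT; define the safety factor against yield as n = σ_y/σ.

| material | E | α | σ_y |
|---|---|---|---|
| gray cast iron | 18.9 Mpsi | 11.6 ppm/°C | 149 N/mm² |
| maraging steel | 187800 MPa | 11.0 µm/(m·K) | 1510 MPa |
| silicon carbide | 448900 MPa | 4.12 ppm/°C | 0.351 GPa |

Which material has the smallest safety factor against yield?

With everything in SI (GPa, ×10⁻⁶/K, MPa):
  gray cast iron: E = 130.3, α = 11.6, σ_y = 149.0 → σ = 233 MPa, n = 0.640
  maraging steel: E = 187.8, α = 11.0, σ_y = 1510 → σ = 318 MPa, n = 4.75
  silicon carbide: E = 448.9, α = 4.12, σ_y = 351.0 → σ = 285 MPa, n = 1.23
Smallest n: gray cast iron with n = 0.640.

gray cast iron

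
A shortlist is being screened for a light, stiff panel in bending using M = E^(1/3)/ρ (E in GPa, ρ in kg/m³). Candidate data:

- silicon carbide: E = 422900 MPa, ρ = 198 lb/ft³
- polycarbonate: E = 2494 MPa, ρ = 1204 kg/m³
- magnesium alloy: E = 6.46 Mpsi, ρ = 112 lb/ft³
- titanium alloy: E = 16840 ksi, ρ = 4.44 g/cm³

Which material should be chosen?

Normalizing units and computing the index:
  silicon carbide: E = 422.9 GPa, ρ = 3172 kg/m³
  polycarbonate: E = 2.494 GPa, ρ = 1204 kg/m³
  magnesium alloy: E = 44.54 GPa, ρ = 1794 kg/m³
  titanium alloy: E = 116.1 GPa, ρ = 4440 kg/m³
  silicon carbide: M = 2.37×10⁻³
  magnesium alloy: M = 1.98×10⁻³
  polycarbonate: M = 1.13×10⁻³
  titanium alloy: M = 1.10×10⁻³
Silicon carbide has the largest M.

silicon carbide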